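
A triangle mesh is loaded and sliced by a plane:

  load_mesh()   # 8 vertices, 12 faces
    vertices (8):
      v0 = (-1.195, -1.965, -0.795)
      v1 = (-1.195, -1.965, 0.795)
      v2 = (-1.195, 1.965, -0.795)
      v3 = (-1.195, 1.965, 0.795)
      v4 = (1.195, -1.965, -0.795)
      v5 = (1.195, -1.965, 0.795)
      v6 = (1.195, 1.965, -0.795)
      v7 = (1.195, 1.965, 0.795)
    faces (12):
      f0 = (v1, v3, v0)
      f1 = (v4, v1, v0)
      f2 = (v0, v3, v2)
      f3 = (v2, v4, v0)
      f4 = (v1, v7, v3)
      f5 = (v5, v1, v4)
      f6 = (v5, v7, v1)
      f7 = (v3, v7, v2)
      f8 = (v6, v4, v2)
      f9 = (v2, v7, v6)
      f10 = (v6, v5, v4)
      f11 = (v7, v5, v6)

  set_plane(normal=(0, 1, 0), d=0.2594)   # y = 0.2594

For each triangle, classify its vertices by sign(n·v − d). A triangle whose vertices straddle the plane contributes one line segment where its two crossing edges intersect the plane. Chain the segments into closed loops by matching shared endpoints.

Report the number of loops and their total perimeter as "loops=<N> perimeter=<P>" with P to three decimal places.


Straddling triangles (8 of 12):
  (v1,v3,v0) [-+-] → (-1.195, 0.2594, 0.795)–(-1.195, 0.2594, 0.104948)  len=0.6901
  (v0,v3,v2) [-++] → (-1.195, 0.2594, 0.104948)–(-1.195, 0.2594, -0.795)  len=0.8999
  (v2,v4,v0) [+--] → (-0.157752, 0.2594, -0.795)–(-1.195, 0.2594, -0.795)  len=1.0372
  (v1,v7,v3) [-++] → (0.157752, 0.2594, 0.795)–(-1.195, 0.2594, 0.795)  len=1.3528
  (v5,v7,v1) [-+-] → (1.195, 0.2594, 0.795)–(0.157752, 0.2594, 0.795)  len=1.0372
  (v6,v4,v2) [+-+] → (1.195, 0.2594, -0.795)–(-0.157752, 0.2594, -0.795)  len=1.3528
  (v6,v5,v4) [+--] → (1.195, 0.2594, -0.104948)–(1.195, 0.2594, -0.795)  len=0.6901
  (v7,v5,v6) [+-+] → (1.195, 0.2594, 0.795)–(1.195, 0.2594, -0.104948)  len=0.8999

Chained into 1 loop(s):
  loop 1: 8 segments, perimeter = 7.9600
Total perimeter = 7.960

loops=1 perimeter=7.960


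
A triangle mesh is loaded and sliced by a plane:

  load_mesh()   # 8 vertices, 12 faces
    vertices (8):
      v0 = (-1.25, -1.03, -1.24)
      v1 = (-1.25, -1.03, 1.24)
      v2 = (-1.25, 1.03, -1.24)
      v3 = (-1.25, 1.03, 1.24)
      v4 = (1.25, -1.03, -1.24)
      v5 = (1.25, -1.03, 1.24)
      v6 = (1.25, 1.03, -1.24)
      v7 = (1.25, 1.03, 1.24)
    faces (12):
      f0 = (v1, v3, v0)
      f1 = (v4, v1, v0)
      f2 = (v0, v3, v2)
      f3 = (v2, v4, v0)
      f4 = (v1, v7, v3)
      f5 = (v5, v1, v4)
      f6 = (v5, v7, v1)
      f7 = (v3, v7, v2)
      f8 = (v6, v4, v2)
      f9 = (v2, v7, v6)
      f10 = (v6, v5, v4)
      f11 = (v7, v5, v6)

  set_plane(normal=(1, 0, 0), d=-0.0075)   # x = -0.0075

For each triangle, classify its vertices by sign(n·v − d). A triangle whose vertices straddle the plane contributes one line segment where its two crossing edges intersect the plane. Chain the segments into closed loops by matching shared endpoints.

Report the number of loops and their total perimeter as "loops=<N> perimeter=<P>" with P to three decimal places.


Straddling triangles (8 of 12):
  (v4,v1,v0) [+--] → (-0.0075, -1.03, 0.00744)–(-0.0075, -1.03, -1.24)  len=1.2474
  (v2,v4,v0) [-+-] → (-0.0075, 0.00618, -1.24)–(-0.0075, -1.03, -1.24)  len=1.0362
  (v1,v7,v3) [-+-] → (-0.0075, -0.00618, 1.24)–(-0.0075, 1.03, 1.24)  len=1.0362
  (v5,v1,v4) [+-+] → (-0.0075, -1.03, 1.24)–(-0.0075, -1.03, 0.00744)  len=1.2326
  (v5,v7,v1) [++-] → (-0.0075, -0.00618, 1.24)–(-0.0075, -1.03, 1.24)  len=1.0238
  (v3,v7,v2) [-+-] → (-0.0075, 1.03, 1.24)–(-0.0075, 1.03, -0.00744)  len=1.2474
  (v6,v4,v2) [++-] → (-0.0075, 0.00618, -1.24)–(-0.0075, 1.03, -1.24)  len=1.0238
  (v2,v7,v6) [-++] → (-0.0075, 1.03, -0.00744)–(-0.0075, 1.03, -1.24)  len=1.2326

Chained into 1 loop(s):
  loop 1: 8 segments, perimeter = 9.0800
Total perimeter = 9.080

loops=1 perimeter=9.080


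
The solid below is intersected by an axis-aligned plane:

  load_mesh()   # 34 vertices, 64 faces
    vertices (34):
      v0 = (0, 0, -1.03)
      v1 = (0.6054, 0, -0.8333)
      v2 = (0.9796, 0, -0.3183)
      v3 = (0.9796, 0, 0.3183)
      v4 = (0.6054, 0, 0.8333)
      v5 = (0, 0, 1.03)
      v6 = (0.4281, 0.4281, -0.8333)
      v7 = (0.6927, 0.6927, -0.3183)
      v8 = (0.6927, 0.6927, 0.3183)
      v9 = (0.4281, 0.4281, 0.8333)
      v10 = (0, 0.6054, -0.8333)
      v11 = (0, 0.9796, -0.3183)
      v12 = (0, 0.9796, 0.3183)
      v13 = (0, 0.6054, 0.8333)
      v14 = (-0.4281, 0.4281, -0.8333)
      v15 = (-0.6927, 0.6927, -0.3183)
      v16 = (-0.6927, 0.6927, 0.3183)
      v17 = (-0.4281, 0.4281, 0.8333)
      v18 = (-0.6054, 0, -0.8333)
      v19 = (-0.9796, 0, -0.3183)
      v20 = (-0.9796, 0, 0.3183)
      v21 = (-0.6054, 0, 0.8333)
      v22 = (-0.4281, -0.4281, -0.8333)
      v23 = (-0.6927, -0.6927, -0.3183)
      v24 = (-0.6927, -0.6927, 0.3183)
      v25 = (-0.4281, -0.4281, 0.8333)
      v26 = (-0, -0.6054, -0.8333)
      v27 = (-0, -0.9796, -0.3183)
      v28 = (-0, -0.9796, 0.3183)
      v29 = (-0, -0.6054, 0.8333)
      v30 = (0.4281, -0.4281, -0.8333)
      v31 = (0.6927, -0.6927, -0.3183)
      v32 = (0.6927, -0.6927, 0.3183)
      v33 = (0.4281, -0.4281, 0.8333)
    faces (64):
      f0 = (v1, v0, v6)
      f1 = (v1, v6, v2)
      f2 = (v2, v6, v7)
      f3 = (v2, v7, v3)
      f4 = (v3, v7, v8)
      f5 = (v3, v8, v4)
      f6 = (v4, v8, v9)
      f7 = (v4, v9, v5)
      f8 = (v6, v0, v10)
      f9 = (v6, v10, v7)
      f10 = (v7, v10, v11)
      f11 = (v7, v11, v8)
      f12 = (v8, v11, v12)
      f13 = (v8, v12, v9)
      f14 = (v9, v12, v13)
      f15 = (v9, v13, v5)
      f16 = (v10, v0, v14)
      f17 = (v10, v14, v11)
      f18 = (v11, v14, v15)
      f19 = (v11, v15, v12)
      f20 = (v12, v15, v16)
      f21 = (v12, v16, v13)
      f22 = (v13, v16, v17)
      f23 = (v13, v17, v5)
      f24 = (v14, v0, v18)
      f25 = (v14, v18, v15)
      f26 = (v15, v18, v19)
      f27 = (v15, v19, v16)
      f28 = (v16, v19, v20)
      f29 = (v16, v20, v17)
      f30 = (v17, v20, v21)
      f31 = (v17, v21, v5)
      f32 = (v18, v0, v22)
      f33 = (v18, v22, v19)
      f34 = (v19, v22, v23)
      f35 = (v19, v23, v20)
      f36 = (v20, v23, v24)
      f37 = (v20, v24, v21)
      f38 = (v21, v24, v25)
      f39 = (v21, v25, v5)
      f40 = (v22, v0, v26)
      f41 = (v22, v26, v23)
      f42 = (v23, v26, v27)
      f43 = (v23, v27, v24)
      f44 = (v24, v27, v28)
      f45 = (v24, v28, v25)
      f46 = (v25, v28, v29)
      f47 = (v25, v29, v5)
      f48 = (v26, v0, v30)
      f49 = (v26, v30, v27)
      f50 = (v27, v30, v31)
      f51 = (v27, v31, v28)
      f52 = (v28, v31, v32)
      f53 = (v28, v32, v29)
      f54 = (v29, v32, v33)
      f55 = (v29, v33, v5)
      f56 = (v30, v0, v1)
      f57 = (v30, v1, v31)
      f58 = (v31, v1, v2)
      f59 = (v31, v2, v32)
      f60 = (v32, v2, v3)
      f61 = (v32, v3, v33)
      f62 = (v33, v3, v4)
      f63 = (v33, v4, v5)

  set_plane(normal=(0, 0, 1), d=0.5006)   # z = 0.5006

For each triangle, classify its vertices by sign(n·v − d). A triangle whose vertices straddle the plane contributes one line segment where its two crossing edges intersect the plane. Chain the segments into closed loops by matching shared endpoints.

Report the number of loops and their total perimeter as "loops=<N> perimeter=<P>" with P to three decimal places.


loops=1 perimeter=5.187

Straddling triangles (16 of 64):
  (v3,v8,v4) [--+] → (0.661797, 0.447498, 0.5006)–(0.84714, 0, 0.5006)  len=0.4844
  (v4,v8,v9) [+-+] → (0.661797, 0.447498, 0.5006)–(0.599037, 0.599037, 0.5006)  len=0.1640
  (v8,v12,v9) [--+] → (0.151539, 0.78438, 0.5006)–(0.599037, 0.599037, 0.5006)  len=0.4844
  (v9,v12,v13) [+-+] → (0.151539, 0.78438, 0.5006)–(0, 0.84714, 0.5006)  len=0.1640
  (v12,v16,v13) [--+] → (-0.447498, 0.661797, 0.5006)–(0, 0.84714, 0.5006)  len=0.4844
  (v13,v16,v17) [+-+] → (-0.447498, 0.661797, 0.5006)–(-0.599037, 0.599037, 0.5006)  len=0.1640
  (v16,v20,v17) [--+] → (-0.78438, 0.151539, 0.5006)–(-0.599037, 0.599037, 0.5006)  len=0.4844
  (v17,v20,v21) [+-+] → (-0.78438, 0.151539, 0.5006)–(-0.84714, 0, 0.5006)  len=0.1640
  (v20,v24,v21) [--+] → (-0.661797, -0.447498, 0.5006)–(-0.84714, 0, 0.5006)  len=0.4844
  (v21,v24,v25) [+-+] → (-0.661797, -0.447498, 0.5006)–(-0.599037, -0.599037, 0.5006)  len=0.1640
  (v24,v28,v25) [--+] → (-0.151539, -0.78438, 0.5006)–(-0.599037, -0.599037, 0.5006)  len=0.4844
  (v25,v28,v29) [+-+] → (-0.151539, -0.78438, 0.5006)–(0, -0.84714, 0.5006)  len=0.1640
  (v28,v32,v29) [--+] → (0.447498, -0.661797, 0.5006)–(0, -0.84714, 0.5006)  len=0.4844
  (v29,v32,v33) [+-+] → (0.447498, -0.661797, 0.5006)–(0.599037, -0.599037, 0.5006)  len=0.1640
  (v32,v3,v33) [--+] → (0.78438, -0.151539, 0.5006)–(0.599037, -0.599037, 0.5006)  len=0.4844
  (v33,v3,v4) [+-+] → (0.78438, -0.151539, 0.5006)–(0.84714, 0, 0.5006)  len=0.1640

Chained into 1 loop(s):
  loop 1: 16 segments, perimeter = 5.1871
Total perimeter = 5.187


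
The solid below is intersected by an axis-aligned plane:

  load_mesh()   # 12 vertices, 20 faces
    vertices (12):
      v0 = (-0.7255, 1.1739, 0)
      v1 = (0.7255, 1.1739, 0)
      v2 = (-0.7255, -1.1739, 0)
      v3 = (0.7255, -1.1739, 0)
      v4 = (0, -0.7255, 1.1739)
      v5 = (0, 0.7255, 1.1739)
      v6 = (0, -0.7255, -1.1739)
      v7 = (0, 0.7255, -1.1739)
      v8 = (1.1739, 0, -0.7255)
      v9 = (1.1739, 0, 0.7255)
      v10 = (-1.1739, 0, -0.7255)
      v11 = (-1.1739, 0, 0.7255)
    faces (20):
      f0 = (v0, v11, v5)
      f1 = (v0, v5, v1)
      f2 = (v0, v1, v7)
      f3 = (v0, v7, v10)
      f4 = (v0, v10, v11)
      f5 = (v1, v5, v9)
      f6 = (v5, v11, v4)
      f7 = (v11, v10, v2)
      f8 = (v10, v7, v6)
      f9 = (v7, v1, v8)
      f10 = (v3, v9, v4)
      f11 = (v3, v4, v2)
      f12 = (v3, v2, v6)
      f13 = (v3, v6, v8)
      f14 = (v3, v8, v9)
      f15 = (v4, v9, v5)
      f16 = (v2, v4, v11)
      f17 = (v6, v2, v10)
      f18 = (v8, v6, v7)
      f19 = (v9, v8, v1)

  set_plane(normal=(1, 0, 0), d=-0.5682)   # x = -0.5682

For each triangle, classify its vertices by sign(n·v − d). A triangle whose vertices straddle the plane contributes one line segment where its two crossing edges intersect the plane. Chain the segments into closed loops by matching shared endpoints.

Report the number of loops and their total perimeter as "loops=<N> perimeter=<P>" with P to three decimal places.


loops=1 perimeter=6.560

Straddling triangles (10 of 20):
  (v0,v11,v5) [--+] → (-0.5682, 0.374338, 0.956862)–(-0.5682, 1.07668, 0.25452)  len=0.9933
  (v0,v5,v1) [-++] → (-0.5682, 1.07668, 0.25452)–(-0.5682, 1.1739, 0)  len=0.2725
  (v0,v1,v7) [-++] → (-0.5682, 1.1739, 0)–(-0.5682, 1.07668, -0.25452)  len=0.2725
  (v0,v7,v10) [-+-] → (-0.5682, 1.07668, -0.25452)–(-0.5682, 0.374338, -0.956862)  len=0.9933
  (v5,v11,v4) [+-+] → (-0.5682, 0.374338, 0.956862)–(-0.5682, -0.374338, 0.956862)  len=0.7487
  (v10,v7,v6) [-++] → (-0.5682, 0.374338, -0.956862)–(-0.5682, -0.374338, -0.956862)  len=0.7487
  (v3,v4,v2) [++-] → (-0.5682, -1.07668, 0.25452)–(-0.5682, -1.1739, 0)  len=0.2725
  (v3,v2,v6) [+-+] → (-0.5682, -1.1739, 0)–(-0.5682, -1.07668, -0.25452)  len=0.2725
  (v2,v4,v11) [-+-] → (-0.5682, -1.07668, 0.25452)–(-0.5682, -0.374338, 0.956862)  len=0.9933
  (v6,v2,v10) [+--] → (-0.5682, -1.07668, -0.25452)–(-0.5682, -0.374338, -0.956862)  len=0.9933

Chained into 1 loop(s):
  loop 1: 10 segments, perimeter = 6.5602
Total perimeter = 6.560


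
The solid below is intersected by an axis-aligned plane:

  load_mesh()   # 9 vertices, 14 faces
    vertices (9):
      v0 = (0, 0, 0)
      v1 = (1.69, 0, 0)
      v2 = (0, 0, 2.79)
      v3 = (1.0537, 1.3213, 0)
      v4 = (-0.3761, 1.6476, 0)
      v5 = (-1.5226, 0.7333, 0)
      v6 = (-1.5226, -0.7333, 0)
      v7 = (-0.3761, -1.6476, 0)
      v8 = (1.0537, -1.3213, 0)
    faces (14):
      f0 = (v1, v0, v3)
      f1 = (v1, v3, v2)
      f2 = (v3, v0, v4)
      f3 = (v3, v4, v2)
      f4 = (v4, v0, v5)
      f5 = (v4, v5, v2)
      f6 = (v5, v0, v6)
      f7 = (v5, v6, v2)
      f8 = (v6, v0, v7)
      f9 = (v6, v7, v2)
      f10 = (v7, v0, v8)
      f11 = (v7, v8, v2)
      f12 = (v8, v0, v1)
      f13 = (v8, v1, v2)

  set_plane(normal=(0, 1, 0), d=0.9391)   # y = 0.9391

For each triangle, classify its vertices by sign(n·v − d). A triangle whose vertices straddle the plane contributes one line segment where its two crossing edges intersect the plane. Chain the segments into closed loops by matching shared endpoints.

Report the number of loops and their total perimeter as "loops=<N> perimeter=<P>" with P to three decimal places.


Straddling triangles (6 of 14):
  (v1,v0,v3) [--+] → (0.748906, 0.9391, 0)–(1.23776, 0.9391, 0)  len=0.4889
  (v1,v3,v2) [-+-] → (1.23776, 0.9391, 0)–(0.748906, 0.9391, 0.807037)  len=0.9435
  (v3,v0,v4) [+-+] → (0.748906, 0.9391, 0)–(-0.21437, 0.9391, 0)  len=0.9633
  (v3,v4,v2) [++-] → (-0.21437, 0.9391, 1.19975)–(0.748906, 0.9391, 0.807037)  len=1.0403
  (v4,v0,v5) [+--] → (-0.21437, 0.9391, 0)–(-1.26453, 0.9391, 0)  len=1.0502
  (v4,v5,v2) [+--] → (-1.26453, 0.9391, 0)–(-0.21437, 0.9391, 1.19975)  len=1.5944

Chained into 1 loop(s):
  loop 1: 6 segments, perimeter = 6.0805
Total perimeter = 6.081

loops=1 perimeter=6.081


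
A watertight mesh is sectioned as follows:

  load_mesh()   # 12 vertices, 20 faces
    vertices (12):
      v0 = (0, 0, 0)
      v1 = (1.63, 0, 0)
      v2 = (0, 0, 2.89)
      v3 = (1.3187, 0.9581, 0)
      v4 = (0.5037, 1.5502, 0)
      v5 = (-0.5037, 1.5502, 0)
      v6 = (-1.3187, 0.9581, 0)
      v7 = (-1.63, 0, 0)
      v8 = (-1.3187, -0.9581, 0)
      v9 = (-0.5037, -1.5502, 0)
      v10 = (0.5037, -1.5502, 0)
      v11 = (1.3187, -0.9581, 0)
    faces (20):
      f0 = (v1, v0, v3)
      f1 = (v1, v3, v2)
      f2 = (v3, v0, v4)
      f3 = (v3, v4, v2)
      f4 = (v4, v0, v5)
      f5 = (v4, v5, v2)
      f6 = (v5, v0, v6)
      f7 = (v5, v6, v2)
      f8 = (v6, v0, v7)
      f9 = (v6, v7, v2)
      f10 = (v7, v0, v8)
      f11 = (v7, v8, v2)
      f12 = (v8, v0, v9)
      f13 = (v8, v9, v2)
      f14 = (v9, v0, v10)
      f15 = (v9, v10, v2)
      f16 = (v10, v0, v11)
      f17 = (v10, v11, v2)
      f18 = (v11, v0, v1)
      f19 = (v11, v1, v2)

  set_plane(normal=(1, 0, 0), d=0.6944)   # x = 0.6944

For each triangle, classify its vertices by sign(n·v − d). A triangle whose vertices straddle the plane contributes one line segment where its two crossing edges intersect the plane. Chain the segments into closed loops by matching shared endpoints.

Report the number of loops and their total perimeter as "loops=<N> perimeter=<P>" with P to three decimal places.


loops=1 perimeter=7.271

Straddling triangles (8 of 20):
  (v1,v0,v3) [+-+] → (0.6944, 0, 0)–(0.6944, 0.504516, 0)  len=0.5045
  (v1,v3,v2) [++-] → (0.6944, 0.504516, 1.36819)–(0.6944, 0, 1.65882)  len=0.5822
  (v3,v0,v4) [+--] → (0.6944, 0.504516, 0)–(0.6944, 1.41166, 0)  len=0.9071
  (v3,v4,v2) [+--] → (0.6944, 1.41166, 0)–(0.6944, 0.504516, 1.36819)  len=1.6416
  (v10,v0,v11) [--+] → (0.6944, -0.504516, 0)–(0.6944, -1.41166, 0)  len=0.9071
  (v10,v11,v2) [-+-] → (0.6944, -1.41166, 0)–(0.6944, -0.504516, 1.36819)  len=1.6416
  (v11,v0,v1) [+-+] → (0.6944, -0.504516, 0)–(0.6944, 0, 0)  len=0.5045
  (v11,v1,v2) [++-] → (0.6944, 0, 1.65882)–(0.6944, -0.504516, 1.36819)  len=0.5822

Chained into 1 loop(s):
  loop 1: 8 segments, perimeter = 7.2710
Total perimeter = 7.271


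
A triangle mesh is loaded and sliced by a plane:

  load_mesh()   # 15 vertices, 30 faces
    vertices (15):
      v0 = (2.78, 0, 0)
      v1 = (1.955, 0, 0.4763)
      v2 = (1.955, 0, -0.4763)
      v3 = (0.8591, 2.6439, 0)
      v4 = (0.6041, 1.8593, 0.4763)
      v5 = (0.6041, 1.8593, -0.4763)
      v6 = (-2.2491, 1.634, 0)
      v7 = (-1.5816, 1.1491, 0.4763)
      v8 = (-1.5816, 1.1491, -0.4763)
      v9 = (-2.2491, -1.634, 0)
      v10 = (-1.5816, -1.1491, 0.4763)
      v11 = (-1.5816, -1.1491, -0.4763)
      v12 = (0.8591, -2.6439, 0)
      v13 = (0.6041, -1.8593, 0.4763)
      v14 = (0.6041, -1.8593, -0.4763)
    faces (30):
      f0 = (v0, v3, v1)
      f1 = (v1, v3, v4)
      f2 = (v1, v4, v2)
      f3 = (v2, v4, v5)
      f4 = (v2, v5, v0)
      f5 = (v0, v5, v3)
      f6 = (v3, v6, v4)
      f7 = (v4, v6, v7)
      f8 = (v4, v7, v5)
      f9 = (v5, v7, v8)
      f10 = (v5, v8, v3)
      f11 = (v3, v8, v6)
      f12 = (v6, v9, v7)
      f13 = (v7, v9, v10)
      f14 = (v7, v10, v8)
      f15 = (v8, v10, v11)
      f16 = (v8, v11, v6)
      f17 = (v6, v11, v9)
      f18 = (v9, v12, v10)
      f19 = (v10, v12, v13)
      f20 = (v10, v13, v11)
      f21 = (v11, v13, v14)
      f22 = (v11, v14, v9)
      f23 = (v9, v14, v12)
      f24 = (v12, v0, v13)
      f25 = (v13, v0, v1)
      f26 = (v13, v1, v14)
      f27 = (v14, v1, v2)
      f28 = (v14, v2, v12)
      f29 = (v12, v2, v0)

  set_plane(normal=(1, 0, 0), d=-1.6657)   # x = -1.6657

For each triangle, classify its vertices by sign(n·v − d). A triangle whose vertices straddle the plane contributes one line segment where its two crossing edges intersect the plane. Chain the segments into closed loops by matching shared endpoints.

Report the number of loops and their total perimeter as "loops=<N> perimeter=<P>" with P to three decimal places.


loops=1 perimeter=7.806

Straddling triangles (10 of 30):
  (v3,v6,v4) [+-+] → (-1.6657, 1.82356, 0)–(-1.6657, 1.68007, 0.0973901)  len=0.1734
  (v4,v6,v7) [+-+] → (-1.6657, 1.68007, 0.0973901)–(-1.6657, 1.21019, 0.41629)  len=0.5679
  (v3,v8,v6) [++-] → (-1.6657, 1.21019, -0.41629)–(-1.6657, 1.82356, 0)  len=0.7413
  (v6,v9,v7) [--+] → (-1.6657, 0.79845, 0.41629)–(-1.6657, 1.21019, 0.41629)  len=0.4117
  (v7,v9,v10) [+-+] → (-1.6657, 0.79845, 0.41629)–(-1.6657, -1.21019, 0.41629)  len=2.0086
  (v8,v11,v6) [++-] → (-1.6657, -0.79845, -0.41629)–(-1.6657, 1.21019, -0.41629)  len=2.0086
  (v6,v11,v9) [-+-] → (-1.6657, -0.79845, -0.41629)–(-1.6657, -1.21019, -0.41629)  len=0.4117
  (v9,v12,v10) [-++] → (-1.6657, -1.82356, 0)–(-1.6657, -1.21019, 0.41629)  len=0.7413
  (v11,v14,v9) [++-] → (-1.6657, -1.68007, -0.0973901)–(-1.6657, -1.21019, -0.41629)  len=0.5679
  (v9,v14,v12) [-++] → (-1.6657, -1.68007, -0.0973901)–(-1.6657, -1.82356, 0)  len=0.1734

Chained into 1 loop(s):
  loop 1: 10 segments, perimeter = 7.8059
Total perimeter = 7.806


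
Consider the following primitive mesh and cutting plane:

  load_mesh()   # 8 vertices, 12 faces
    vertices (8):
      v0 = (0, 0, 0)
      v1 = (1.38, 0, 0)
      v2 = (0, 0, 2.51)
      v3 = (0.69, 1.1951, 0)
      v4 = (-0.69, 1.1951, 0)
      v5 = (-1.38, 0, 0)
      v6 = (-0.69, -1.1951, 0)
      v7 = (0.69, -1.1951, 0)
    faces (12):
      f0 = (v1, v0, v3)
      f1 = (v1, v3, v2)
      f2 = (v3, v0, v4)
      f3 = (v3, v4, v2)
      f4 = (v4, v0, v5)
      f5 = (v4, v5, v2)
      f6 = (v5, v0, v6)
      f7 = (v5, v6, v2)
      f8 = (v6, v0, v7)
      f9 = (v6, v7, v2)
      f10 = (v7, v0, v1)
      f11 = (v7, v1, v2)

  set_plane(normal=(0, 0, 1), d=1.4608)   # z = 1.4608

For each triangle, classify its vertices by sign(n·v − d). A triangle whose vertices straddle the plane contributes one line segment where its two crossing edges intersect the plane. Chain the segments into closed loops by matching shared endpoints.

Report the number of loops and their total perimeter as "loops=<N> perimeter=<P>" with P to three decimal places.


loops=1 perimeter=3.461

Straddling triangles (6 of 12):
  (v1,v3,v2) [--+] → (0.288425, 0.499561, 1.4608)–(0.576851, 0, 1.4608)  len=0.5768
  (v3,v4,v2) [--+] → (-0.288425, 0.499561, 1.4608)–(0.288425, 0.499561, 1.4608)  len=0.5769
  (v4,v5,v2) [--+] → (-0.576851, 0, 1.4608)–(-0.288425, 0.499561, 1.4608)  len=0.5768
  (v5,v6,v2) [--+] → (-0.288425, -0.499561, 1.4608)–(-0.576851, 0, 1.4608)  len=0.5768
  (v6,v7,v2) [--+] → (0.288425, -0.499561, 1.4608)–(-0.288425, -0.499561, 1.4608)  len=0.5769
  (v7,v1,v2) [--+] → (0.576851, 0, 1.4608)–(0.288425, -0.499561, 1.4608)  len=0.5768

Chained into 1 loop(s):
  loop 1: 6 segments, perimeter = 3.4611
Total perimeter = 3.461


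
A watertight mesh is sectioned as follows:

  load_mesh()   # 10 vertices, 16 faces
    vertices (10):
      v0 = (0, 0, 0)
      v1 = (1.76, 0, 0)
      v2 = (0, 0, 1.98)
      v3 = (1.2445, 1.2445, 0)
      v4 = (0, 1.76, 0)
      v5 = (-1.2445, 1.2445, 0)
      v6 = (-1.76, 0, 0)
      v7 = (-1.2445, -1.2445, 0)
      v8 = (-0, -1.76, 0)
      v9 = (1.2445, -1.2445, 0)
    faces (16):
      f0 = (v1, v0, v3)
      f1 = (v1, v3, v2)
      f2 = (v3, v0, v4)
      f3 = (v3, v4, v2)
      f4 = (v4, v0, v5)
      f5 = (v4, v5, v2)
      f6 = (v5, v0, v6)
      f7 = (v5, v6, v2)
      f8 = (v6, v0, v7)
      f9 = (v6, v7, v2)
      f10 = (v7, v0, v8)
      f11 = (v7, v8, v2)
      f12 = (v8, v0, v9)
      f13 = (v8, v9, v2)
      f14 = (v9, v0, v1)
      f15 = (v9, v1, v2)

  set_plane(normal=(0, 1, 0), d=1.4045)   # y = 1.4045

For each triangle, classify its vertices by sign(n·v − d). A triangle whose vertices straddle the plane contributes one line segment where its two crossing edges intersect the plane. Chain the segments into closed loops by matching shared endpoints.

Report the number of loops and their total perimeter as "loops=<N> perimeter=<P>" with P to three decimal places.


Straddling triangles (4 of 16):
  (v3,v0,v4) [--+] → (0, 1.4045, 0)–(0.858234, 1.4045, 0)  len=0.8582
  (v3,v4,v2) [-+-] → (0.858234, 1.4045, 0)–(0, 1.4045, 0.399937)  len=0.9468
  (v4,v0,v5) [+--] → (0, 1.4045, 0)–(-0.858234, 1.4045, 0)  len=0.8582
  (v4,v5,v2) [+--] → (-0.858234, 1.4045, 0)–(0, 1.4045, 0.399937)  len=0.9468

Chained into 1 loop(s):
  loop 1: 4 segments, perimeter = 3.6102
Total perimeter = 3.610

loops=1 perimeter=3.610


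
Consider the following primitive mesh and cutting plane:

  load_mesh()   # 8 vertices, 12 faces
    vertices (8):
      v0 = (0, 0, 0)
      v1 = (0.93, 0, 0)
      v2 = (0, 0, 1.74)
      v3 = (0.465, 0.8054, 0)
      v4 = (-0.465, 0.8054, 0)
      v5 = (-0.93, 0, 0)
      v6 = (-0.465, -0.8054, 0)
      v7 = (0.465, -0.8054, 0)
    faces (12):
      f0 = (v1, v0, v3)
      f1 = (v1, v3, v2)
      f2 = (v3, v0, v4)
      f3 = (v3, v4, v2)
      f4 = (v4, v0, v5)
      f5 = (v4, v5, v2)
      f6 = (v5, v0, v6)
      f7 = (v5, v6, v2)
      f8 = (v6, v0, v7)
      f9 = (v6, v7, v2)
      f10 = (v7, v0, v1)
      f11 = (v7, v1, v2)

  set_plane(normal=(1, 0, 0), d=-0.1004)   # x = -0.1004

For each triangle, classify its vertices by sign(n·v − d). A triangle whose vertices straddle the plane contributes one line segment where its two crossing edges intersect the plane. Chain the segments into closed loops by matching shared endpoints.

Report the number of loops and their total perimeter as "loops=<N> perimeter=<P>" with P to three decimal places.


loops=1 perimeter=5.130

Straddling triangles (8 of 12):
  (v3,v0,v4) [++-] → (-0.1004, 0.173897, 0)–(-0.1004, 0.8054, 0)  len=0.6315
  (v3,v4,v2) [+-+] → (-0.1004, 0.8054, 0)–(-0.1004, 0.173897, 1.36431)  len=1.5034
  (v4,v0,v5) [-+-] → (-0.1004, 0.173897, 0)–(-0.1004, 0, 0)  len=0.1739
  (v4,v5,v2) [--+] → (-0.1004, 0, 1.55215)–(-0.1004, 0.173897, 1.36431)  len=0.2560
  (v5,v0,v6) [-+-] → (-0.1004, 0, 0)–(-0.1004, -0.173897, 0)  len=0.1739
  (v5,v6,v2) [--+] → (-0.1004, -0.173897, 1.36431)–(-0.1004, 0, 1.55215)  len=0.2560
  (v6,v0,v7) [-++] → (-0.1004, -0.173897, 0)–(-0.1004, -0.8054, 0)  len=0.6315
  (v6,v7,v2) [-++] → (-0.1004, -0.8054, 0)–(-0.1004, -0.173897, 1.36431)  len=1.5034

Chained into 1 loop(s):
  loop 1: 8 segments, perimeter = 5.1295
Total perimeter = 5.130


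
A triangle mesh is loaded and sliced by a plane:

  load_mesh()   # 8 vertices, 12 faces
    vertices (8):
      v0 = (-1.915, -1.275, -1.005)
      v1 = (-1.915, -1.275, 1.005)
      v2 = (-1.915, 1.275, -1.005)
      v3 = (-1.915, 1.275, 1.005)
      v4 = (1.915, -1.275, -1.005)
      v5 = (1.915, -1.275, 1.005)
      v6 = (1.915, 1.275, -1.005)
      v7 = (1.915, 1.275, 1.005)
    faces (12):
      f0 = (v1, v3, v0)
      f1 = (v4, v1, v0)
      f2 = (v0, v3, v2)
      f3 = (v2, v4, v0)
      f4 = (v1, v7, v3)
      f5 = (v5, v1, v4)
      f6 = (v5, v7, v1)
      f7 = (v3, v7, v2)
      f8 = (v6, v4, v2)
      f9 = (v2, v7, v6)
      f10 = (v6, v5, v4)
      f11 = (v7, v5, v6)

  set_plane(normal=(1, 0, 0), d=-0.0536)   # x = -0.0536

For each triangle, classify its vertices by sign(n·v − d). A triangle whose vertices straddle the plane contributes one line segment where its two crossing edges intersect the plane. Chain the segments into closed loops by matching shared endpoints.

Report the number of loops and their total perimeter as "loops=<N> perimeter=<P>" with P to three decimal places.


Straddling triangles (8 of 12):
  (v4,v1,v0) [+--] → (-0.0536, -1.275, 0.0281295)–(-0.0536, -1.275, -1.005)  len=1.0331
  (v2,v4,v0) [-+-] → (-0.0536, 0.0356867, -1.005)–(-0.0536, -1.275, -1.005)  len=1.3107
  (v1,v7,v3) [-+-] → (-0.0536, -0.0356867, 1.005)–(-0.0536, 1.275, 1.005)  len=1.3107
  (v5,v1,v4) [+-+] → (-0.0536, -1.275, 1.005)–(-0.0536, -1.275, 0.0281295)  len=0.9769
  (v5,v7,v1) [++-] → (-0.0536, -0.0356867, 1.005)–(-0.0536, -1.275, 1.005)  len=1.2393
  (v3,v7,v2) [-+-] → (-0.0536, 1.275, 1.005)–(-0.0536, 1.275, -0.0281295)  len=1.0331
  (v6,v4,v2) [++-] → (-0.0536, 0.0356867, -1.005)–(-0.0536, 1.275, -1.005)  len=1.2393
  (v2,v7,v6) [-++] → (-0.0536, 1.275, -0.0281295)–(-0.0536, 1.275, -1.005)  len=0.9769

Chained into 1 loop(s):
  loop 1: 8 segments, perimeter = 9.1200
Total perimeter = 9.120

loops=1 perimeter=9.120


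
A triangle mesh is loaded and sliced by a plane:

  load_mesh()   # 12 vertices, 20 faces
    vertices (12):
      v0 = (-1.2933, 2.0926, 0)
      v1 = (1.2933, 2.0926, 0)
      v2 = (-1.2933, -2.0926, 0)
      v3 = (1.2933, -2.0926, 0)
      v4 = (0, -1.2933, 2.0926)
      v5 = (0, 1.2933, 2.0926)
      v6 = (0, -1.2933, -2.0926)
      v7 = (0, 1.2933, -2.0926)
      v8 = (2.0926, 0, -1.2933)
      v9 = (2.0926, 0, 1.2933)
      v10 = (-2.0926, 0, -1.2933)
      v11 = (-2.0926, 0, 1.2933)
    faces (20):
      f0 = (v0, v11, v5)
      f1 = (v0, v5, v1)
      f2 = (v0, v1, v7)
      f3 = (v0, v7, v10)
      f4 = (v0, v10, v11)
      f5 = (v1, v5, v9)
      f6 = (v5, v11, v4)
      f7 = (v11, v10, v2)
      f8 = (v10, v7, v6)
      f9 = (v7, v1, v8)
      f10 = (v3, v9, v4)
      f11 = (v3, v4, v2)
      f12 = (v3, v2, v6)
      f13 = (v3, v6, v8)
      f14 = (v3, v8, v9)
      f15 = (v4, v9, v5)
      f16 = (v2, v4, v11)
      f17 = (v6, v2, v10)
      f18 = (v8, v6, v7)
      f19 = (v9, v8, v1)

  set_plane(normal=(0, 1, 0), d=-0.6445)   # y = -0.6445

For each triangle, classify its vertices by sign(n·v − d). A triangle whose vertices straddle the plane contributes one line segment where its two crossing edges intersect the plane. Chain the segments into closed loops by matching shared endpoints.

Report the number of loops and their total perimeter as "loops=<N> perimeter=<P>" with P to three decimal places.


loops=1 perimeter=12.581

Straddling triangles (10 of 20):
  (v5,v11,v4) [++-] → (-1.04978, -0.6445, 1.69162)–(0, -0.6445, 2.0926)  len=1.1238
  (v11,v10,v2) [++-] → (-1.84642, -0.6445, -0.894976)–(-1.84642, -0.6445, 0.894976)  len=1.7900
  (v10,v7,v6) [++-] → (0, -0.6445, -2.0926)–(-1.04978, -0.6445, -1.69162)  len=1.1238
  (v3,v9,v4) [-+-] → (1.84642, -0.6445, 0.894976)–(1.04978, -0.6445, 1.69162)  len=1.1266
  (v3,v6,v8) [--+] → (1.04978, -0.6445, -1.69162)–(1.84642, -0.6445, -0.894976)  len=1.1266
  (v3,v8,v9) [-++] → (1.84642, -0.6445, -0.894976)–(1.84642, -0.6445, 0.894976)  len=1.7900
  (v4,v9,v5) [-++] → (1.04978, -0.6445, 1.69162)–(0, -0.6445, 2.0926)  len=1.1238
  (v2,v4,v11) [--+] → (-1.04978, -0.6445, 1.69162)–(-1.84642, -0.6445, 0.894976)  len=1.1266
  (v6,v2,v10) [--+] → (-1.84642, -0.6445, -0.894976)–(-1.04978, -0.6445, -1.69162)  len=1.1266
  (v8,v6,v7) [+-+] → (1.04978, -0.6445, -1.69162)–(0, -0.6445, -2.0926)  len=1.1238

Chained into 1 loop(s):
  loop 1: 10 segments, perimeter = 12.5814
Total perimeter = 12.581


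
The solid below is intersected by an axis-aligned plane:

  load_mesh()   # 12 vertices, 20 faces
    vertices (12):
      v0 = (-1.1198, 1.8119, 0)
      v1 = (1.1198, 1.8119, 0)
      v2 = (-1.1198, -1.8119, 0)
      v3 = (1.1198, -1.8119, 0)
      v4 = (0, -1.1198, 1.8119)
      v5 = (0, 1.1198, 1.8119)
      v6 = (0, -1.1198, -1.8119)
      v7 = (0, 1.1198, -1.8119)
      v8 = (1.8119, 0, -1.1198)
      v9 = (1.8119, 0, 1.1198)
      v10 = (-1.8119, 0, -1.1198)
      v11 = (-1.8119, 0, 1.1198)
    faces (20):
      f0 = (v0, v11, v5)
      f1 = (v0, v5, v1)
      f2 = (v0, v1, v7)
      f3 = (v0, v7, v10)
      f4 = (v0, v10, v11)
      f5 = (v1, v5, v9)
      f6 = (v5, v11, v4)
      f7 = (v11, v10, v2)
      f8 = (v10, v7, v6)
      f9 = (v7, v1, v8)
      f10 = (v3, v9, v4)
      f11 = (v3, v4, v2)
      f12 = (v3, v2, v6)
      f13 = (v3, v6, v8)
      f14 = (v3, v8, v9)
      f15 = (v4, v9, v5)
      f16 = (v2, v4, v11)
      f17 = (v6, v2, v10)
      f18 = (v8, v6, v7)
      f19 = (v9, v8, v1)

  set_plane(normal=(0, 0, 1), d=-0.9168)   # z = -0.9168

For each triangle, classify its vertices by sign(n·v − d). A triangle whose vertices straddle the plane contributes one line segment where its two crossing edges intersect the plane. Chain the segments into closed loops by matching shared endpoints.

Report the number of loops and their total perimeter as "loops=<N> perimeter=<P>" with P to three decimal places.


loops=1 perimeter=10.030

Straddling triangles (10 of 20):
  (v0,v1,v7) [++-] → (0.553194, 1.46171, -0.9168)–(-0.553194, 1.46171, -0.9168)  len=1.1064
  (v0,v7,v10) [+--] → (-0.553194, 1.46171, -0.9168)–(-1.68643, 0.328466, -0.9168)  len=1.6026
  (v0,v10,v11) [+-+] → (-1.68643, 0.328466, -0.9168)–(-1.8119, 0, -0.9168)  len=0.3516
  (v11,v10,v2) [+-+] → (-1.8119, 0, -0.9168)–(-1.68643, -0.328466, -0.9168)  len=0.3516
  (v7,v1,v8) [-+-] → (0.553194, 1.46171, -0.9168)–(1.68643, 0.328466, -0.9168)  len=1.6026
  (v3,v2,v6) [++-] → (-0.553194, -1.46171, -0.9168)–(0.553194, -1.46171, -0.9168)  len=1.1064
  (v3,v6,v8) [+--] → (0.553194, -1.46171, -0.9168)–(1.68643, -0.328466, -0.9168)  len=1.6026
  (v3,v8,v9) [+-+] → (1.68643, -0.328466, -0.9168)–(1.8119, 0, -0.9168)  len=0.3516
  (v6,v2,v10) [-+-] → (-0.553194, -1.46171, -0.9168)–(-1.68643, -0.328466, -0.9168)  len=1.6026
  (v9,v8,v1) [+-+] → (1.8119, 0, -0.9168)–(1.68643, 0.328466, -0.9168)  len=0.3516

Chained into 1 loop(s):
  loop 1: 10 segments, perimeter = 10.0298
Total perimeter = 10.030


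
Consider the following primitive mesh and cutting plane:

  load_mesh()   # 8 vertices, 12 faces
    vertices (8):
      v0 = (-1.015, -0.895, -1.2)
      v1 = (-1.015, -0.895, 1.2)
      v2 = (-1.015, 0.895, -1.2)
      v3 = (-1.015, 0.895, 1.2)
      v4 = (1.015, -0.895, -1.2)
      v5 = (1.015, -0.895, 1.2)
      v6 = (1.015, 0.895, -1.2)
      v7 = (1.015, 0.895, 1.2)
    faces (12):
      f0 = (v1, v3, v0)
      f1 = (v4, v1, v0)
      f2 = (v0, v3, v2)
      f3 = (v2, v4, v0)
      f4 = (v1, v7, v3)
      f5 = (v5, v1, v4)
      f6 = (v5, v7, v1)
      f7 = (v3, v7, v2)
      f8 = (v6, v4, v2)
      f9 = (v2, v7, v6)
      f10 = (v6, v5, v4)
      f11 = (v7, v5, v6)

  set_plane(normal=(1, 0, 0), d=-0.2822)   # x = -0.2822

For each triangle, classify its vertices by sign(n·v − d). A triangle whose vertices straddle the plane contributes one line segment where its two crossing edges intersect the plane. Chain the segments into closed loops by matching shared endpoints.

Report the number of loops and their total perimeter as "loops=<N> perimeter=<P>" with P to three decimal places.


loops=1 perimeter=8.380

Straddling triangles (8 of 12):
  (v4,v1,v0) [+--] → (-0.2822, -0.895, 0.333635)–(-0.2822, -0.895, -1.2)  len=1.5336
  (v2,v4,v0) [-+-] → (-0.2822, 0.248836, -1.2)–(-0.2822, -0.895, -1.2)  len=1.1438
  (v1,v7,v3) [-+-] → (-0.2822, -0.248836, 1.2)–(-0.2822, 0.895, 1.2)  len=1.1438
  (v5,v1,v4) [+-+] → (-0.2822, -0.895, 1.2)–(-0.2822, -0.895, 0.333635)  len=0.8664
  (v5,v7,v1) [++-] → (-0.2822, -0.248836, 1.2)–(-0.2822, -0.895, 1.2)  len=0.6462
  (v3,v7,v2) [-+-] → (-0.2822, 0.895, 1.2)–(-0.2822, 0.895, -0.333635)  len=1.5336
  (v6,v4,v2) [++-] → (-0.2822, 0.248836, -1.2)–(-0.2822, 0.895, -1.2)  len=0.6462
  (v2,v7,v6) [-++] → (-0.2822, 0.895, -0.333635)–(-0.2822, 0.895, -1.2)  len=0.8664

Chained into 1 loop(s):
  loop 1: 8 segments, perimeter = 8.3800
Total perimeter = 8.380


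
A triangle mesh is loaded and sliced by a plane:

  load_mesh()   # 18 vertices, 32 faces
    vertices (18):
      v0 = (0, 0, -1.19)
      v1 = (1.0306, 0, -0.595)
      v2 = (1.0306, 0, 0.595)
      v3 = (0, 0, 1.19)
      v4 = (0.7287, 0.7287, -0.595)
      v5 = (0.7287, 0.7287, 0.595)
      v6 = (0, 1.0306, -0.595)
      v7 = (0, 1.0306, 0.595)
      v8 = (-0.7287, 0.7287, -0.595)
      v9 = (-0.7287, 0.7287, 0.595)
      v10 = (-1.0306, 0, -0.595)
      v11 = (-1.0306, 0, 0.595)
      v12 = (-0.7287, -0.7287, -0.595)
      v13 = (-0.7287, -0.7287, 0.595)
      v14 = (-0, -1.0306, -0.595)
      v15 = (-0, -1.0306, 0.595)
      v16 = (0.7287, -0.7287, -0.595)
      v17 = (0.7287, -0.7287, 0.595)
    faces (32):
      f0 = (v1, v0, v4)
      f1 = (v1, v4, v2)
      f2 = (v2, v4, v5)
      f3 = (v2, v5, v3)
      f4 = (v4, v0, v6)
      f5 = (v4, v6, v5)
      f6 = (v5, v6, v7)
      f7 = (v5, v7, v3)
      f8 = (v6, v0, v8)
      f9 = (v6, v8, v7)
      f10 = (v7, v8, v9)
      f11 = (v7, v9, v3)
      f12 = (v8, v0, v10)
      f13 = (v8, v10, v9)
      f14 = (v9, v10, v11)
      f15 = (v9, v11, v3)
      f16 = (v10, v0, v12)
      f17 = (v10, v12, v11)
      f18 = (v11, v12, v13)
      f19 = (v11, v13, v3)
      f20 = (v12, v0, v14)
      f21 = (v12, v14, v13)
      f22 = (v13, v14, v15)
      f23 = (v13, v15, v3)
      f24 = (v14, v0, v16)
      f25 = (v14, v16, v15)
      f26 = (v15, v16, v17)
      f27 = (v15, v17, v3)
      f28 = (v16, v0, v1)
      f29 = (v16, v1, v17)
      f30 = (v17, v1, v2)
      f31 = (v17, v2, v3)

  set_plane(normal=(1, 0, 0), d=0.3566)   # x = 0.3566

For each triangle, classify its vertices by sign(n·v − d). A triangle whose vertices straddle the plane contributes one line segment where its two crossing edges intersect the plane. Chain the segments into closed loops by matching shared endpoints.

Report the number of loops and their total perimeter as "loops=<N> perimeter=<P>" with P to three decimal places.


Straddling triangles (12 of 32):
  (v1,v0,v4) [+-+] → (0.3566, 0, -0.984123)–(0.3566, 0.3566, -0.898828)  len=0.3667
  (v2,v5,v3) [++-] → (0.3566, 0.3566, 0.898828)–(0.3566, 0, 0.984123)  len=0.3667
  (v4,v0,v6) [+--] → (0.3566, 0.3566, -0.898828)–(0.3566, 0.882861, -0.595)  len=0.6077
  (v4,v6,v5) [+-+] → (0.3566, 0.882861, -0.595)–(0.3566, 0.882861, -0.0126561)  len=0.5823
  (v5,v6,v7) [+--] → (0.3566, 0.882861, -0.0126561)–(0.3566, 0.882861, 0.595)  len=0.6077
  (v5,v7,v3) [+--] → (0.3566, 0.882861, 0.595)–(0.3566, 0.3566, 0.898828)  len=0.6077
  (v14,v0,v16) [--+] → (0.3566, -0.3566, -0.898828)–(0.3566, -0.882861, -0.595)  len=0.6077
  (v14,v16,v15) [-+-] → (0.3566, -0.882861, -0.595)–(0.3566, -0.882861, 0.0126561)  len=0.6077
  (v15,v16,v17) [-++] → (0.3566, -0.882861, 0.0126561)–(0.3566, -0.882861, 0.595)  len=0.5823
  (v15,v17,v3) [-+-] → (0.3566, -0.882861, 0.595)–(0.3566, -0.3566, 0.898828)  len=0.6077
  (v16,v0,v1) [+-+] → (0.3566, -0.3566, -0.898828)–(0.3566, 0, -0.984123)  len=0.3667
  (v17,v2,v3) [++-] → (0.3566, 0, 0.984123)–(0.3566, -0.3566, 0.898828)  len=0.3667

Chained into 1 loop(s):
  loop 1: 12 segments, perimeter = 6.2773
Total perimeter = 6.277

loops=1 perimeter=6.277


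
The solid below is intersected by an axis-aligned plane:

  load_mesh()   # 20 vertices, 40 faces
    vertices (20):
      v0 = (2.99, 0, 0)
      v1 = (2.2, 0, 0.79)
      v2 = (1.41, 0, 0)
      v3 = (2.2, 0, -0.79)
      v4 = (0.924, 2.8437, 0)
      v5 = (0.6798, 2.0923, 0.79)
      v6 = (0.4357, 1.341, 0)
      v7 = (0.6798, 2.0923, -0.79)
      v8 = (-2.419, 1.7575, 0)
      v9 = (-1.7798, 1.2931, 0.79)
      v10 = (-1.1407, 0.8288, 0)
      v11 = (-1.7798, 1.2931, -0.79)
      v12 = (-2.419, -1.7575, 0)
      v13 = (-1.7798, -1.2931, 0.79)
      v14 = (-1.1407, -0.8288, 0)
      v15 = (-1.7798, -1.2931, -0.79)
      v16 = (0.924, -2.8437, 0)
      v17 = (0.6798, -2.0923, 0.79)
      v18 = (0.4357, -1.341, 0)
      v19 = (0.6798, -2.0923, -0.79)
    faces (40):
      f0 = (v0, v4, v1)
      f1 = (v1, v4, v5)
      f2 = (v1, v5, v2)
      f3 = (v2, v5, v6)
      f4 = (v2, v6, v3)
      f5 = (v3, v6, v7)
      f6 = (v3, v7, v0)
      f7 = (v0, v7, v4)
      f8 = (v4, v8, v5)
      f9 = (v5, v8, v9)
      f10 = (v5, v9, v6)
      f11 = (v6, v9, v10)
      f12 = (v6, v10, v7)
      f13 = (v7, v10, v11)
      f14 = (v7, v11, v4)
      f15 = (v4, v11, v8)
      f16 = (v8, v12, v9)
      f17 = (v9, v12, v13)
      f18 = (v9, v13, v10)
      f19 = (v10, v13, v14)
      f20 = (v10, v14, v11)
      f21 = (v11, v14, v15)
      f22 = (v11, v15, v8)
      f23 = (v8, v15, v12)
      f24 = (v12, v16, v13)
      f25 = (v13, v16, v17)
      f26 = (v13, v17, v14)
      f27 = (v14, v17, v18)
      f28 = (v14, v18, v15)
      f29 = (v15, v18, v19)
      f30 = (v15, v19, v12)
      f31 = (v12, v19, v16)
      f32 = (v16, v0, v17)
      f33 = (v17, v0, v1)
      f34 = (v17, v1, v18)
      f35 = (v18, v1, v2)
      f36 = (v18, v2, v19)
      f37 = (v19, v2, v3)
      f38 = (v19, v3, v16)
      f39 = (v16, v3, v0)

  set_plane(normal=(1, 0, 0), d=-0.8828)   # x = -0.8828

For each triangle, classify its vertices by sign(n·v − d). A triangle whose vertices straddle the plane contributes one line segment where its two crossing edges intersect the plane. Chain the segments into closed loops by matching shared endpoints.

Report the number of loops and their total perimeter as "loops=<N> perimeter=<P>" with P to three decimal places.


Straddling triangles (16 of 40):
  (v4,v8,v5) [+-+] → (-0.8828, 2.25664, 0)–(-0.8828, 1.92347, 0.391635)  len=0.5142
  (v5,v8,v9) [+--] → (-0.8828, 1.92347, 0.391635)–(-0.8828, 1.58456, 0.79)  len=0.5230
  (v5,v9,v6) [+-+] → (-0.8828, 1.58456, 0.79)–(-0.8828, 1.31249, 0.470149)  len=0.4199
  (v6,v9,v10) [+--] → (-0.8828, 1.31249, 0.470149)–(-0.8828, 0.912596, 0)  len=0.6172
  (v6,v10,v7) [+-+] → (-0.8828, 0.912596, 0)–(-0.8828, 1.00779, -0.111915)  len=0.1469
  (v7,v10,v11) [+--] → (-0.8828, 1.00779, -0.111915)–(-0.8828, 1.58456, -0.79)  len=0.8902
  (v7,v11,v4) [+-+] → (-0.8828, 1.58456, -0.79)–(-0.8828, 1.80752, -0.527913)  len=0.3441
  (v4,v11,v8) [+--] → (-0.8828, 1.80752, -0.527913)–(-0.8828, 2.25664, 0)  len=0.6931
  (v12,v16,v13) [-+-] → (-0.8828, -2.25664, 0)–(-0.8828, -1.80752, 0.527913)  len=0.6931
  (v13,v16,v17) [-++] → (-0.8828, -1.80752, 0.527913)–(-0.8828, -1.58456, 0.79)  len=0.3441
  (v13,v17,v14) [-+-] → (-0.8828, -1.58456, 0.79)–(-0.8828, -1.00779, 0.111915)  len=0.8902
  (v14,v17,v18) [-++] → (-0.8828, -1.00779, 0.111915)–(-0.8828, -0.912596, 0)  len=0.1469
  (v14,v18,v15) [-+-] → (-0.8828, -0.912596, 0)–(-0.8828, -1.31249, -0.470149)  len=0.6172
  (v15,v18,v19) [-++] → (-0.8828, -1.31249, -0.470149)–(-0.8828, -1.58456, -0.79)  len=0.4199
  (v15,v19,v12) [-+-] → (-0.8828, -1.58456, -0.79)–(-0.8828, -1.92347, -0.391635)  len=0.5230
  (v12,v19,v16) [-++] → (-0.8828, -1.92347, -0.391635)–(-0.8828, -2.25664, 0)  len=0.5142

Chained into 2 loop(s):
  loop 1: 8 segments, perimeter = 4.1487
  loop 2: 8 segments, perimeter = 4.1487
Total perimeter = 8.297

loops=2 perimeter=8.297


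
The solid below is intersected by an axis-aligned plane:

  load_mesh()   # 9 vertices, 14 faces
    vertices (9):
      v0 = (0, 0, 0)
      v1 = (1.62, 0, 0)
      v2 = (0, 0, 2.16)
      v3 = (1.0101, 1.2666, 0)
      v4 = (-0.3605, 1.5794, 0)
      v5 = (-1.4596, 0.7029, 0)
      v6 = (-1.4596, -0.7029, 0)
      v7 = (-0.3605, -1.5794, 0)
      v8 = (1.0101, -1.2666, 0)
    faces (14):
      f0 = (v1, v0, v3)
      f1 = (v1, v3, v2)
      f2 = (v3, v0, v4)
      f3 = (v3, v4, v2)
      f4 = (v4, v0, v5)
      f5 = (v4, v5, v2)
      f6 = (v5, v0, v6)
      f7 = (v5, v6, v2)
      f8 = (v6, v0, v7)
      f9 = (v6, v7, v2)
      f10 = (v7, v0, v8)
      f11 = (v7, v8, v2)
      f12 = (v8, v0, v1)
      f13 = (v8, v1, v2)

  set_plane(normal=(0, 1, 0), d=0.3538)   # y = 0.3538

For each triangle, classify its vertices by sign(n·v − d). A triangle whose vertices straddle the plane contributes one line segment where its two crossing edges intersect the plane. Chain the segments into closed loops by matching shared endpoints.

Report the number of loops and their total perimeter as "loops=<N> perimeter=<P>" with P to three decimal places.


Straddling triangles (8 of 14):
  (v1,v0,v3) [--+] → (0.282152, 0.3538, 0)–(1.44964, 0.3538, 0)  len=1.1675
  (v1,v3,v2) [-+-] → (1.44964, 0.3538, 0)–(0.282152, 0.3538, 1.55665)  len=1.9458
  (v3,v0,v4) [+-+] → (0.282152, 0.3538, 0)–(-0.0807553, 0.3538, 0)  len=0.3629
  (v3,v4,v2) [++-] → (-0.0807553, 0.3538, 1.67614)–(0.282152, 0.3538, 1.55665)  len=0.3821
  (v4,v0,v5) [+-+] → (-0.0807553, 0.3538, 0)–(-0.73468, 0.3538, 0)  len=0.6539
  (v4,v5,v2) [++-] → (-0.73468, 0.3538, 1.07278)–(-0.0807553, 0.3538, 1.67614)  len=0.8898
  (v5,v0,v6) [+--] → (-0.73468, 0.3538, 0)–(-1.4596, 0.3538, 0)  len=0.7249
  (v5,v6,v2) [+--] → (-1.4596, 0.3538, 0)–(-0.73468, 0.3538, 1.07278)  len=1.2947

Chained into 1 loop(s):
  loop 1: 8 segments, perimeter = 7.4216
Total perimeter = 7.422

loops=1 perimeter=7.422
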